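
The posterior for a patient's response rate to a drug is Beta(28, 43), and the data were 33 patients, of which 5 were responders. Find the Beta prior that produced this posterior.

A Beta(α, β) prior with s successes and f failures in binomial data gives a Beta(α+s, β+f) posterior.
So α = 28 − 5 = 23 and β = 43 − 28 = 15.

Beta(23, 15)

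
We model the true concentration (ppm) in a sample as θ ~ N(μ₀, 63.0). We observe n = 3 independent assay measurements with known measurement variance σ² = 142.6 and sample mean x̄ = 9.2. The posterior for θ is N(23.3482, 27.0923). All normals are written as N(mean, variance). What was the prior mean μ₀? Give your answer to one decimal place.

The posterior mean is a precision-weighted average: μ_n = (τ₀μ₀ + τ_data·x̄)/(τ₀+τ_data), with τ₀=1/σ₀² and τ_data=n/σ².
Here τ₀ = 1/63.0 = 0.015873 and τ_data = 3/142.6 = 0.021038, so τ_n = 0.036911.
Rearranging for μ₀: μ₀ = (μ_n·τ_n − τ_data·x̄)/τ₀ = (23.3482·0.036911 − 0.021038·9.2) / 0.015873 = 0.668256/0.015873 ≈ 42.1.

μ₀ = 42.1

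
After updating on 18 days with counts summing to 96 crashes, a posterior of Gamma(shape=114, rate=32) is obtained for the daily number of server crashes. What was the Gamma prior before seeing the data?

Gamma(shape=18, rate=14)

Gamma–Poisson conjugacy: posterior shape = α + Σxᵢ, posterior rate = β + n.
So α = 114 − 96 = 18 and β = 32 − 18 = 14.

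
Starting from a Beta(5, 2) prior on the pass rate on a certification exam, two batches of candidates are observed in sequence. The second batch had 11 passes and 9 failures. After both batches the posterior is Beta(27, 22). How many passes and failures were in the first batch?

Sequential conjugate updates are equivalent to a single update on the pooled data, so total successes = posterior α − prior α and total failures = posterior β − prior β.
Total across both batches: 27−5=22 passes, 22−2=20 failures.
Subtract the second batch: 22−11=11 passes and 20−9=11 failures.

11 passes and 11 failures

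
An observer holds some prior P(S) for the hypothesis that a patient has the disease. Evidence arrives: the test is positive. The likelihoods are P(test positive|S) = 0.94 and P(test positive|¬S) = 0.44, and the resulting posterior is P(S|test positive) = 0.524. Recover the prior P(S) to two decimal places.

P(S) = 0.34

In odds form, posterior odds = prior odds × likelihood ratio, so prior odds = posterior odds ÷ LR.
Posterior odds = 0.524/(1−0.524) = 1.1008. LR = 0.94/0.44 = 2.1364.
Prior odds = 1.1008/2.1364 = 0.5153, so P(S) = 0.5153/(1+0.5153) ≈ 0.34.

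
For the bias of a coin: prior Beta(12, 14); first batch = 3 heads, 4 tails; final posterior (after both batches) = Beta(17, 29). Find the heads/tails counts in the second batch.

Because Beta–binomial updating is additive in the counts, the combined data contributed (α_post−α_prior, β_post−β_prior) successes and failures.
Total across both batches: 17−12=5 heads, 29−14=15 tails.
Subtract the first batch: 5−3=2 heads and 15−4=11 tails.

2 heads and 11 tails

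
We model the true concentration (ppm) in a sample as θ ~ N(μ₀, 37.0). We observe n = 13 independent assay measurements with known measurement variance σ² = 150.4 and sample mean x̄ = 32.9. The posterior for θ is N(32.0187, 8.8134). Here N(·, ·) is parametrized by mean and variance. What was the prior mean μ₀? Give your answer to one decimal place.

μ₀ = 29.2

The posterior mean is a precision-weighted average: μ_n = (τ₀μ₀ + τ_data·x̄)/(τ₀+τ_data), with τ₀=1/σ₀² and τ_data=n/σ².
Here τ₀ = 1/37.0 = 0.027027 and τ_data = 13/150.4 = 0.086436, so τ_n = 0.113463.
Rearranging for μ₀: μ₀ = (μ_n·τ_n − τ_data·x̄)/τ₀ = (32.0187·0.113463 − 0.086436·32.9) / 0.027027 = 0.789193/0.027027 ≈ 29.2.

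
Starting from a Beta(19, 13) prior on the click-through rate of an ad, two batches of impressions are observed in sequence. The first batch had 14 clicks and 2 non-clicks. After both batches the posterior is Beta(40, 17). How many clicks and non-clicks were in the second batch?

7 clicks and 2 non-clicks

Sequential conjugate updates are equivalent to a single update on the pooled data, so total successes = posterior α − prior α and total failures = posterior β − prior β.
Total across both batches: 40−19=21 clicks, 17−13=4 non-clicks.
Subtract the first batch: 21−14=7 clicks and 4−2=2 non-clicks.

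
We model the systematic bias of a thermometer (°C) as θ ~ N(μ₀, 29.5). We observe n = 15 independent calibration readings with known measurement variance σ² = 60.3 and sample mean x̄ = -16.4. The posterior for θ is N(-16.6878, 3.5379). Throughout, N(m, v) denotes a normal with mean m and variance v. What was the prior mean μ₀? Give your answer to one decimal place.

μ₀ = -18.8

The posterior mean is a precision-weighted average: μ_n = (τ₀μ₀ + τ_data·x̄)/(τ₀+τ_data), with τ₀=1/σ₀² and τ_data=n/σ².
Here τ₀ = 1/29.5 = 0.033898 and τ_data = 15/60.3 = 0.248756, so τ_n = 0.282654.
Rearranging for μ₀: μ₀ = (μ_n·τ_n − τ_data·x̄)/τ₀ = (-16.6878·0.282654 − 0.248756·-16.4) / 0.033898 = -0.637275/0.033898 ≈ -18.8.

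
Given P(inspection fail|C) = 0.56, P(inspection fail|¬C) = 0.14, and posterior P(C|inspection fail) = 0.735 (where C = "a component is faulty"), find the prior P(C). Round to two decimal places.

P(C) = 0.41

In odds form, posterior odds = prior odds × likelihood ratio, so prior odds = posterior odds ÷ LR.
Posterior odds = 0.735/(1−0.735) = 2.7736. LR = 0.56/0.14 = 4.0000.
Prior odds = 2.7736/4.0000 = 0.6934, so P(C) = 0.6934/(1+0.6934) ≈ 0.41.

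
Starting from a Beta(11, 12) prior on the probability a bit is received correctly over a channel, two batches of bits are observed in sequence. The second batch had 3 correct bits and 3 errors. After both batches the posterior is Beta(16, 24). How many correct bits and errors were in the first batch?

Sequential conjugate updates are equivalent to a single update on the pooled data, so total successes = posterior α − prior α and total failures = posterior β − prior β.
Total across both batches: 16−11=5 correct bits, 24−12=12 errors.
Subtract the second batch: 5−3=2 correct bits and 12−3=9 errors.

2 correct bits and 9 errors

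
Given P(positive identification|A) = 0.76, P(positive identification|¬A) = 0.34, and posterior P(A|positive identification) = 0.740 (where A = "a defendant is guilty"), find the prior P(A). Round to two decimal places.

Bayes' rule in odds form gives O(A|E) = O(A)·[P(E|A)/P(E|¬A)], hence O(A) = O(A|E)/LR.
Posterior odds = 0.740/(1−0.740) = 2.8462. LR = 0.76/0.34 = 2.2353.
Prior odds = 2.8462/2.2353 = 1.2733, so P(A) = 1.2733/(1+1.2733) ≈ 0.56.

P(A) = 0.56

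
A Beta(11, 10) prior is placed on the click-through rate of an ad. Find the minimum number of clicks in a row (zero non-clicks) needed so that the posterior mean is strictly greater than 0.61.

After k clicks and 0 non-clicks the posterior is Beta(11+k, 10), with mean (11+k)/(11+10+k).
Set (11+k)/(21+k) > 0.61 and solve: k > (0.61·21 − 11)/(1 − 0.61) = 4.641.
The smallest integer exceeding 4.641 is 5, and checking k=5: (16)/(26) = 0.6154 > 0.61.

k = 5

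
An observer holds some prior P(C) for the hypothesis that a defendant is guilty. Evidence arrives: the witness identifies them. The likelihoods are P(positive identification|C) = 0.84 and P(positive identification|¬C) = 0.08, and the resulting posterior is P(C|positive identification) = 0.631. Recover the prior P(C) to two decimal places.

P(C) = 0.14

Bayes' rule in odds form gives O(C|E) = O(C)·[P(E|C)/P(E|¬C)], hence O(C) = O(C|E)/LR.
Posterior odds = 0.631/(1−0.631) = 1.7100. LR = 0.84/0.08 = 10.5000.
Prior odds = 1.7100/10.5000 = 0.1629, so P(C) = 0.1629/(1+0.1629) ≈ 0.14.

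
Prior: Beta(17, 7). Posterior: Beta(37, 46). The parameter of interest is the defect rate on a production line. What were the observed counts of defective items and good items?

A Beta(a, b) prior with s successes and f failures in binomial data gives a Beta(a+s, b+f) posterior.
So s = 37 − 17 = 20 and f = 46 − 7 = 39.

20 defective items and 39 good items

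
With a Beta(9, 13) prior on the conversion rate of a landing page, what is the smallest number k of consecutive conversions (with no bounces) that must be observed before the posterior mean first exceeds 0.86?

k = 71

After k conversions and 0 bounces the posterior is Beta(9+k, 13), with mean (9+k)/(9+13+k).
Set (9+k)/(22+k) > 0.86 and solve: k > (0.86·22 − 9)/(1 − 0.86) = 70.857.
The smallest integer exceeding 70.857 is 71, and checking k=71: (80)/(93) = 0.8602 > 0.86.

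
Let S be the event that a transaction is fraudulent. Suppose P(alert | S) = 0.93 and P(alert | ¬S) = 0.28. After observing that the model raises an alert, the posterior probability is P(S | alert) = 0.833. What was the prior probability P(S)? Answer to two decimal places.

In odds form, posterior odds = prior odds × likelihood ratio, so prior odds = posterior odds ÷ LR.
Posterior odds = 0.833/(1−0.833) = 4.9880. LR = 0.93/0.28 = 3.3214.
Prior odds = 4.9880/3.3214 = 1.5018, so P(S) = 1.5018/(1+1.5018) ≈ 0.60.

P(S) = 0.60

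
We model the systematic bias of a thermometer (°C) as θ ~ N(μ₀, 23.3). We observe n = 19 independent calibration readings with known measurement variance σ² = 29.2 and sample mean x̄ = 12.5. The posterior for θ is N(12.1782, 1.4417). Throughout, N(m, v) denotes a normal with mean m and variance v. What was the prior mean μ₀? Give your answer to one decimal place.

With known observation variance, the Normal–Normal posterior has precision τ_n = τ₀ + n/σ² and mean μ_n = (τ₀μ₀ + (n/σ²)x̄)/τ_n.
Here τ₀ = 1/23.3 = 0.042918 and τ_data = 19/29.2 = 0.650685, so τ_n = 0.693603.
Rearranging for μ₀: μ₀ = (μ_n·τ_n − τ_data·x̄)/τ₀ = (12.1782·0.693603 − 0.650685·12.5) / 0.042918 = 0.313274/0.042918 ≈ 7.3.

μ₀ = 7.3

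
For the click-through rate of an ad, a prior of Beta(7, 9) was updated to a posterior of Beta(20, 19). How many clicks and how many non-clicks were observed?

13 clicks and 10 non-clicks

Beta is conjugate to the binomial likelihood: posterior = Beta(a+s, b+f).
So s = 20 − 7 = 13 and f = 19 − 9 = 10.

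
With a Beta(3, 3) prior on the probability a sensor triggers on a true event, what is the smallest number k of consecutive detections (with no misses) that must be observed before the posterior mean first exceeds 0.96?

After k detections and 0 misses the posterior is Beta(3+k, 3), with mean (3+k)/(3+3+k).
Set (3+k)/(6+k) > 0.96 and solve: k > (0.96·6 − 3)/(1 − 0.96) = 69.000.
The smallest integer exceeding 69.000 is 70, and checking k=70: (73)/(76) = 0.9605 > 0.96.

k = 70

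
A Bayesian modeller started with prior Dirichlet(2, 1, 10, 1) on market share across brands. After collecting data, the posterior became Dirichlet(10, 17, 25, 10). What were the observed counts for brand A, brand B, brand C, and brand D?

counts (8, 16, 15, 9)

For a Dirichlet(α) prior with multinomial counts c, the posterior is Dirichlet(α + c) componentwise.
Counts are posterior − prior componentwise: 10−2=8, 17−1=16, 25−10=15, 10−1=9.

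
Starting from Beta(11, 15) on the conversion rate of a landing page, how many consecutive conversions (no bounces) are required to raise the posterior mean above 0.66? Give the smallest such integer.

k = 19

After k conversions and 0 bounces the posterior is Beta(11+k, 15), with mean (11+k)/(11+15+k).
Set (11+k)/(26+k) > 0.66 and solve: k > (0.66·26 − 11)/(1 − 0.66) = 18.118.
The smallest integer exceeding 18.118 is 19, and checking k=19: (30)/(45) = 0.6667 > 0.66.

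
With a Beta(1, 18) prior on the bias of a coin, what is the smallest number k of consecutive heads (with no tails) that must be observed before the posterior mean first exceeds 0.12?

k = 2

After k heads and 0 tails the posterior is Beta(1+k, 18), with mean (1+k)/(1+18+k).
Set (1+k)/(19+k) > 0.12 and solve: k > (0.12·19 − 1)/(1 − 0.12) = 1.455.
The smallest integer exceeding 1.455 is 2.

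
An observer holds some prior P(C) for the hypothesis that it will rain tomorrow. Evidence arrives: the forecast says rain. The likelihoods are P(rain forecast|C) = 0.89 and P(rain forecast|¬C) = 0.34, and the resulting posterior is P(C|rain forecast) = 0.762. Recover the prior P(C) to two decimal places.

P(C) = 0.55

Bayes' rule in odds form gives O(C|E) = O(C)·[P(E|C)/P(E|¬C)], hence O(C) = O(C|E)/LR.
Posterior odds = 0.762/(1−0.762) = 3.2017. LR = 0.89/0.34 = 2.6176.
Prior odds = 3.2017/2.6176 = 1.2231, so P(C) = 1.2231/(1+1.2231) ≈ 0.55.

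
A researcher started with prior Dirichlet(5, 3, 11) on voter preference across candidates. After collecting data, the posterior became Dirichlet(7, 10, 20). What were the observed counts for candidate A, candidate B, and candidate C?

counts (2, 7, 9)

For a Dirichlet(α) prior with multinomial counts c, the posterior is Dirichlet(α + c) componentwise.
Counts are posterior − prior componentwise: 7−5=2, 10−3=7, 20−11=9.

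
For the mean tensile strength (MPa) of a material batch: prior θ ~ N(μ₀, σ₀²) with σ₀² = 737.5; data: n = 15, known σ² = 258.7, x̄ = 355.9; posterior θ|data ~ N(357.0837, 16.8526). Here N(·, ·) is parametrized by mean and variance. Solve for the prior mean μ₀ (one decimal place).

The posterior mean is a precision-weighted average: μ_n = (τ₀μ₀ + τ_data·x̄)/(τ₀+τ_data), with τ₀=1/σ₀² and τ_data=n/σ².
Here τ₀ = 1/737.5 = 0.001356 and τ_data = 15/258.7 = 0.057982, so τ_n = 0.059338.
Rearranging for μ₀: μ₀ = (μ_n·τ_n − τ_data·x̄)/τ₀ = (357.0837·0.059338 − 0.057982·355.9) / 0.001356 = 0.552839/0.001356 ≈ 407.7.

μ₀ = 407.7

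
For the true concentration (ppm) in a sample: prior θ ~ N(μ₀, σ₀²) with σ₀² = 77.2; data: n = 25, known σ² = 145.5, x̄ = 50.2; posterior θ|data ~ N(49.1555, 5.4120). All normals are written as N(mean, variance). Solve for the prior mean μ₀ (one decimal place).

μ₀ = 35.3

With known observation variance, the Normal–Normal posterior has precision τ_n = τ₀ + n/σ² and mean μ_n = (τ₀μ₀ + (n/σ²)x̄)/τ_n.
Here τ₀ = 1/77.2 = 0.012953 and τ_data = 25/145.5 = 0.171821, so τ_n = 0.184774.
Rearranging for μ₀: μ₀ = (μ_n·τ_n − τ_data·x̄)/τ₀ = (49.1555·0.184774 − 0.171821·50.2) / 0.012953 = 0.457244/0.012953 ≈ 35.3.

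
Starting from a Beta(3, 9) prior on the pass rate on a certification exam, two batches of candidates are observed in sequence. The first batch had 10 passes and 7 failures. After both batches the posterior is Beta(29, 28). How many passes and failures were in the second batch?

16 passes and 12 failures

Because Beta–binomial updating is additive in the counts, the combined data contributed (α_post−α_prior, β_post−β_prior) successes and failures.
Total across both batches: 29−3=26 passes, 28−9=19 failures.
Subtract the first batch: 26−10=16 passes and 19−7=12 failures.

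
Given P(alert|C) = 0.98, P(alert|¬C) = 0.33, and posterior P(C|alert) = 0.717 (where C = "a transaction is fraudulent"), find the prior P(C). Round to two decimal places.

P(C) = 0.46

Bayes' rule in odds form gives O(C|E) = O(C)·[P(E|C)/P(E|¬C)], hence O(C) = O(C|E)/LR.
Posterior odds = 0.717/(1−0.717) = 2.5336. LR = 0.98/0.33 = 2.9697.
Prior odds = 2.5336/2.9697 = 0.8532, so P(C) = 0.8532/(1+0.8532) ≈ 0.46.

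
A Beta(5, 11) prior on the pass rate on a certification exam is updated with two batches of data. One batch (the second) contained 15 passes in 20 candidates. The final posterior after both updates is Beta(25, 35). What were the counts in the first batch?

5 passes and 19 failures

Sequential conjugate updates are equivalent to a single update on the pooled data, so total successes = posterior α − prior α and total failures = posterior β − prior β.
Total across both batches: 25−5=20 passes, 35−11=24 failures.
Subtract the second batch: 20−15=5 passes and 24−5=19 failures.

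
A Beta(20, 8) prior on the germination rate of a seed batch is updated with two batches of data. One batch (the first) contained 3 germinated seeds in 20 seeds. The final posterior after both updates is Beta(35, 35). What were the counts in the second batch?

Because Beta–binomial updating is additive in the counts, the combined data contributed (α_post−α_prior, β_post−β_prior) successes and failures.
Total across both batches: 35−20=15 germinated seeds, 35−8=27 non-germinating seeds.
Subtract the first batch: 15−3=12 germinated seeds and 27−17=10 non-germinating seeds.

12 germinated seeds and 10 non-germinating seeds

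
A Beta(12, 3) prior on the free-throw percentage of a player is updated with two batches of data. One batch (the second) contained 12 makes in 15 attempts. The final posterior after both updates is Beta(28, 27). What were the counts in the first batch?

Because Beta–binomial updating is additive in the counts, the combined data contributed (α_post−α_prior, β_post−β_prior) successes and failures.
Total across both batches: 28−12=16 makes, 27−3=24 misses.
Subtract the second batch: 16−12=4 makes and 24−3=21 misses.

4 makes and 21 misses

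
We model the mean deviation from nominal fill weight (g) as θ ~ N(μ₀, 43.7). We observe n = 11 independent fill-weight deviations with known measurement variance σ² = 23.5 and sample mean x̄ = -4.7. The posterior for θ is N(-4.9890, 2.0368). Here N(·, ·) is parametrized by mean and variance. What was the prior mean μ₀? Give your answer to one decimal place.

μ₀ = -10.9

The posterior mean is a precision-weighted average: μ_n = (τ₀μ₀ + τ_data·x̄)/(τ₀+τ_data), with τ₀=1/σ₀² and τ_data=n/σ².
Here τ₀ = 1/43.7 = 0.022883 and τ_data = 11/23.5 = 0.468085, so τ_n = 0.490968.
Rearranging for μ₀: μ₀ = (μ_n·τ_n − τ_data·x̄)/τ₀ = (-4.9890·0.490968 − 0.468085·-4.7) / 0.022883 = -0.249440/0.022883 ≈ -10.9.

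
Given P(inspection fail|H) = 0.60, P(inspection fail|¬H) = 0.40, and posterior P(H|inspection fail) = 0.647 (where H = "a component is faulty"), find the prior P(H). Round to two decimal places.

In odds form, posterior odds = prior odds × likelihood ratio, so prior odds = posterior odds ÷ LR.
Posterior odds = 0.647/(1−0.647) = 1.8329. LR = 0.60/0.40 = 1.5000.
Prior odds = 1.8329/1.5000 = 1.2219, so P(H) = 1.2219/(1+1.2219) ≈ 0.55.

P(H) = 0.55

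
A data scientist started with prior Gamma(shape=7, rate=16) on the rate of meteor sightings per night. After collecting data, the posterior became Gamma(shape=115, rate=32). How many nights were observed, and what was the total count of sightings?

n = 16 nights with total 108 sightings

A Gamma(α, β) prior (rate parametrization) on a Poisson rate with n observations summing to S gives posterior Gamma(α+S, β+n).
Matching: Σxᵢ = 115 − 7 = 108 and n = 32 − 16 = 16.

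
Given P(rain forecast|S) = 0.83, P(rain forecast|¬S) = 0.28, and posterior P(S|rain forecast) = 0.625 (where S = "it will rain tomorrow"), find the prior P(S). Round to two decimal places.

P(S) = 0.36

Bayes' rule in odds form gives O(S|E) = O(S)·[P(E|S)/P(E|¬S)], hence O(S) = O(S|E)/LR.
Posterior odds = 0.625/(1−0.625) = 1.6667. LR = 0.83/0.28 = 2.9643.
Prior odds = 1.6667/2.9643 = 0.5623, so P(S) = 0.5623/(1+0.5623) ≈ 0.36.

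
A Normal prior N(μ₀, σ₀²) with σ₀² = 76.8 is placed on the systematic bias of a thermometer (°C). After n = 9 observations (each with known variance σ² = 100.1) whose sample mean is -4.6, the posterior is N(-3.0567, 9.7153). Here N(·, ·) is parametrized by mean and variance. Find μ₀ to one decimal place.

The posterior mean is a precision-weighted average: μ_n = (τ₀μ₀ + τ_data·x̄)/(τ₀+τ_data), with τ₀=1/σ₀² and τ_data=n/σ².
Here τ₀ = 1/76.8 = 0.013021 and τ_data = 9/100.1 = 0.089910, so τ_n = 0.102931.
Rearranging for μ₀: μ₀ = (μ_n·τ_n − τ_data·x̄)/τ₀ = (-3.0567·0.102931 − 0.089910·-4.6) / 0.013021 = 0.098957/0.013021 ≈ 7.6.

μ₀ = 7.6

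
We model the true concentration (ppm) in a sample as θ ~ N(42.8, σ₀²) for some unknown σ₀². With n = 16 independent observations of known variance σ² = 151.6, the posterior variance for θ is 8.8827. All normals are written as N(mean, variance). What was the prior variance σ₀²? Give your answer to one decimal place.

σ₀² = 142.1

For the Normal–Normal model with known σ², precisions add: τ_n = τ₀ + n/σ².
So 1/σ₀² = 1/8.8827 − 16/151.6 = 0.112578 − 0.105541 = 0.007037.
Hence σ₀² = 1/0.007037 ≈ 142.1.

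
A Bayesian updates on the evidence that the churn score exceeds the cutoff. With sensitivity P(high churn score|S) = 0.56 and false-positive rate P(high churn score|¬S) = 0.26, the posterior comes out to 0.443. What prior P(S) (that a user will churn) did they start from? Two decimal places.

In odds form, posterior odds = prior odds × likelihood ratio, so prior odds = posterior odds ÷ LR.
Posterior odds = 0.443/(1−0.443) = 0.7953. LR = 0.56/0.26 = 2.1538.
Prior odds = 0.7953/2.1538 = 0.3693, so P(S) = 0.3693/(1+0.3693) ≈ 0.27.

P(S) = 0.27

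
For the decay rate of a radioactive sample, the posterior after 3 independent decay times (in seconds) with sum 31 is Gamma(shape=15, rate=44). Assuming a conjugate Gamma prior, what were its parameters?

Gamma(shape=12, rate=13)

For an exponential likelihood with a Gamma(α, β) prior on the rate, n observations with total T give posterior Gamma(α+n, β+T).
So α = 15 − 3 = 12 and β = 44 − 31 = 13.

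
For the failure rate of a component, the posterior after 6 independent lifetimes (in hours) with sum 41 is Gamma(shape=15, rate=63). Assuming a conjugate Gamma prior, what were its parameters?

Gamma(shape=9, rate=22)

Gamma–exponential conjugacy: posterior shape = α + n, posterior rate = β + Σtᵢ.
So α = 15 − 6 = 9 and β = 63 − 41 = 22.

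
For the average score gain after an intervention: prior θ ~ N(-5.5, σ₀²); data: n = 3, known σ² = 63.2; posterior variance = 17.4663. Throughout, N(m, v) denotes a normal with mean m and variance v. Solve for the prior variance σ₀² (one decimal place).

For the Normal–Normal model with known σ², precisions add: τ_n = τ₀ + n/σ².
So 1/σ₀² = 1/17.4663 − 3/63.2 = 0.057253 − 0.047468 = 0.009785.
Hence σ₀² = 1/0.009785 ≈ 102.2.

σ₀² = 102.2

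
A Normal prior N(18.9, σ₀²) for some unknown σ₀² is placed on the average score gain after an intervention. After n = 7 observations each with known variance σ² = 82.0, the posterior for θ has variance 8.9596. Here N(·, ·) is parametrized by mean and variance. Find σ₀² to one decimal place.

Posterior precision equals prior precision plus data precision: 1/σ_n² = 1/σ₀² + n/σ².
So 1/σ₀² = 1/8.9596 − 7/82.0 = 0.111612 − 0.085366 = 0.026246.
Hence σ₀² = 1/0.026246 ≈ 38.1.

σ₀² = 38.1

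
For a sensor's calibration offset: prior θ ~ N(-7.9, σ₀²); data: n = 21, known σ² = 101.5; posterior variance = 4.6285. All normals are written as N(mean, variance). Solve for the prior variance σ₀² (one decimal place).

Posterior precision equals prior precision plus data precision: 1/σ_n² = 1/σ₀² + n/σ².
So 1/σ₀² = 1/4.6285 − 21/101.5 = 0.216053 − 0.206897 = 0.009156.
Hence σ₀² = 1/0.009156 ≈ 109.2.

σ₀² = 109.2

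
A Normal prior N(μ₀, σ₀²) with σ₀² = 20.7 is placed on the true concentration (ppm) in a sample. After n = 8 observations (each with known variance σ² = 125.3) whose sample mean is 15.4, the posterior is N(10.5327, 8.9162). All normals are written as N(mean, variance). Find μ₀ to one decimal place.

μ₀ = 4.1

The posterior mean is a precision-weighted average: μ_n = (τ₀μ₀ + τ_data·x̄)/(τ₀+τ_data), with τ₀=1/σ₀² and τ_data=n/σ².
Here τ₀ = 1/20.7 = 0.048309 and τ_data = 8/125.3 = 0.063847, so τ_n = 0.112156.
Rearranging for μ₀: μ₀ = (μ_n·τ_n − τ_data·x̄)/τ₀ = (10.5327·0.112156 − 0.063847·15.4) / 0.048309 = 0.198062/0.048309 ≈ 4.1.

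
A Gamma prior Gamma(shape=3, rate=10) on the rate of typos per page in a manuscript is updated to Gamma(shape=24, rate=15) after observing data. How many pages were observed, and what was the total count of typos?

Gamma–Poisson conjugacy: posterior shape = α + Σxᵢ, posterior rate = β + n.
Matching: Σxᵢ = 24 − 3 = 21 and n = 15 − 10 = 5.

n = 5 pages with total 21 typos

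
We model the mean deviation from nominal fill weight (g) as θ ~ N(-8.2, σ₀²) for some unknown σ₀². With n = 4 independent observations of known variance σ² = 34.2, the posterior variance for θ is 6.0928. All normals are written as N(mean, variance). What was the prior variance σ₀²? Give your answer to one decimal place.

Posterior precision equals prior precision plus data precision: 1/σ_n² = 1/σ₀² + n/σ².
So 1/σ₀² = 1/6.0928 − 4/34.2 = 0.164128 − 0.116959 = 0.047169.
Hence σ₀² = 1/0.047169 ≈ 21.2.

σ₀² = 21.2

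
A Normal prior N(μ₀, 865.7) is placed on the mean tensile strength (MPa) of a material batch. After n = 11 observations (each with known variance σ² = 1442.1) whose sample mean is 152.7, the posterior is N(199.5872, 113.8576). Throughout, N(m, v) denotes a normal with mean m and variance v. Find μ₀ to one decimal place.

With known observation variance, the Normal–Normal posterior has precision τ_n = τ₀ + n/σ² and mean μ_n = (τ₀μ₀ + (n/σ²)x̄)/τ_n.
Here τ₀ = 1/865.7 = 0.001155 and τ_data = 11/1442.1 = 0.007628, so τ_n = 0.008783.
Rearranging for μ₀: μ₀ = (μ_n·τ_n − τ_data·x̄)/τ₀ = (199.5872·0.008783 − 0.007628·152.7) / 0.001155 = 0.588179/0.001155 ≈ 509.2.

μ₀ = 509.2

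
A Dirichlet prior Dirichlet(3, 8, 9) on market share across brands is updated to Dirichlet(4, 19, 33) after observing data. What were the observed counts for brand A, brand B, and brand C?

counts (1, 11, 24)

For a Dirichlet(α) prior with multinomial counts c, the posterior is Dirichlet(α + c) componentwise.
Counts are posterior − prior componentwise: 4−3=1, 19−8=11, 33−9=24.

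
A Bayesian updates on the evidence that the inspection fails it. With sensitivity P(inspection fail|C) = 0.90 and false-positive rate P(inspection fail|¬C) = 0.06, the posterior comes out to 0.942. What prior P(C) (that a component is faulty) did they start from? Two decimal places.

P(C) = 0.52

In odds form, posterior odds = prior odds × likelihood ratio, so prior odds = posterior odds ÷ LR.
Posterior odds = 0.942/(1−0.942) = 16.2414. LR = 0.90/0.06 = 15.0000.
Prior odds = 16.2414/15.0000 = 1.0828, so P(C) = 1.0828/(1+1.0828) ≈ 0.52.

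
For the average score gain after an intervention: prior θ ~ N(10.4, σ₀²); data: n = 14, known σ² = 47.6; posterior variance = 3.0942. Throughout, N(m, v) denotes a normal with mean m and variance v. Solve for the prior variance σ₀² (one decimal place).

σ₀² = 34.4

For the Normal–Normal model with known σ², precisions add: τ_n = τ₀ + n/σ².
So 1/σ₀² = 1/3.0942 − 14/47.6 = 0.323185 − 0.294118 = 0.029067.
Hence σ₀² = 1/0.029067 ≈ 34.4.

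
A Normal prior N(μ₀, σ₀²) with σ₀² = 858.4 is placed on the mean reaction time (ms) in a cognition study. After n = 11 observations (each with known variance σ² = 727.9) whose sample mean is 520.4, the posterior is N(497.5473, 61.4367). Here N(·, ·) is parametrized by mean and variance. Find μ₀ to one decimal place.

The posterior mean is a precision-weighted average: μ_n = (τ₀μ₀ + τ_data·x̄)/(τ₀+τ_data), with τ₀=1/σ₀² and τ_data=n/σ².
Here τ₀ = 1/858.4 = 0.001165 and τ_data = 11/727.9 = 0.015112, so τ_n = 0.016277.
Rearranging for μ₀: μ₀ = (μ_n·τ_n − τ_data·x̄)/τ₀ = (497.5473·0.016277 − 0.015112·520.4) / 0.001165 = 0.234293/0.001165 ≈ 201.1.

μ₀ = 201.1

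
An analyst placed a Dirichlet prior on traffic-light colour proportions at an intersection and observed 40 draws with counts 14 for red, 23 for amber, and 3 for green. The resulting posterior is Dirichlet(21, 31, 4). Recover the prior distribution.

For a Dirichlet(α) prior with multinomial counts c, the posterior is Dirichlet(α + c) componentwise.
Subtract each count from the matching posterior parameter: 21−14=7, 31−23=8, 4−3=1.

Dirichlet(7, 8, 1)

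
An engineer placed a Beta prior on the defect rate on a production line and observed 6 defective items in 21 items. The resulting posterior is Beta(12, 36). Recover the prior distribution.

A Beta(a, b) prior with s successes and f failures in binomial data gives a Beta(a+s, b+f) posterior.
So a = 12 − 6 = 6 and b = 36 − 15 = 21.

Beta(6, 21)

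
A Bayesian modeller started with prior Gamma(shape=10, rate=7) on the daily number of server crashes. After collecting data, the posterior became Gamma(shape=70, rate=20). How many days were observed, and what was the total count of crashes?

A Gamma(α, β) prior (rate parametrization) on a Poisson rate with n observations summing to S gives posterior Gamma(α+S, β+n).
Matching: Σxᵢ = 70 − 10 = 60 and n = 20 − 7 = 13.

n = 13 days with total 60 crashes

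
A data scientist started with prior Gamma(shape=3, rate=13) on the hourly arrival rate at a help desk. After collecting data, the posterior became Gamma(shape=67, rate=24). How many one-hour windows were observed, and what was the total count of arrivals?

n = 11 one-hour windows with total 64 arrivals

Gamma–Poisson conjugacy: posterior shape = α + Σxᵢ, posterior rate = β + n.
Matching: Σxᵢ = 67 − 3 = 64 and n = 24 − 13 = 11.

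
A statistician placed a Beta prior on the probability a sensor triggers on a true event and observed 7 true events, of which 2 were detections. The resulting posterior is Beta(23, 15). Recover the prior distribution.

Beta is conjugate to the binomial likelihood: posterior = Beta(a+s, b+f).
Subtract the data counts: 23−2=21, 15−5=10.

Beta(21, 10)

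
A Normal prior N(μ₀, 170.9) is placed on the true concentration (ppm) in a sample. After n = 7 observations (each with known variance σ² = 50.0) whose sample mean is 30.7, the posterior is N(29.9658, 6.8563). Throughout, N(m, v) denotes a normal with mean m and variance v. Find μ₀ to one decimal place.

μ₀ = 12.4

The posterior mean is a precision-weighted average: μ_n = (τ₀μ₀ + τ_data·x̄)/(τ₀+τ_data), with τ₀=1/σ₀² and τ_data=n/σ².
Here τ₀ = 1/170.9 = 0.005851 and τ_data = 7/50.0 = 0.140000, so τ_n = 0.145851.
Rearranging for μ₀: μ₀ = (μ_n·τ_n − τ_data·x̄)/τ₀ = (29.9658·0.145851 − 0.140000·30.7) / 0.005851 = 0.072542/0.005851 ≈ 12.4.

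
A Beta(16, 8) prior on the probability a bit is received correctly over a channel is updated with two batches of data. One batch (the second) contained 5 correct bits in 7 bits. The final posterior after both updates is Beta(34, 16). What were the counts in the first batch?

Sequential conjugate updates are equivalent to a single update on the pooled data, so total successes = posterior α − prior α and total failures = posterior β − prior β.
Total across both batches: 34−16=18 correct bits, 16−8=8 errors.
Subtract the second batch: 18−5=13 correct bits and 8−2=6 errors.

13 correct bits and 6 errors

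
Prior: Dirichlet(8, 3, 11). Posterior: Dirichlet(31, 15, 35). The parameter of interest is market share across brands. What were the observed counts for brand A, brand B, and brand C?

For a Dirichlet(α) prior with multinomial counts c, the posterior is Dirichlet(α + c) componentwise.
Counts are posterior − prior componentwise: 31−8=23, 15−3=12, 35−11=24.

counts (23, 12, 24)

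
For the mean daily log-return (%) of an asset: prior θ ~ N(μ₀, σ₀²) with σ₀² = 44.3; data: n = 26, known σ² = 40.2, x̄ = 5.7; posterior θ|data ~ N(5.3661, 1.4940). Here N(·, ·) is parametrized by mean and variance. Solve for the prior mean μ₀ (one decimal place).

μ₀ = -4.2

The posterior mean is a precision-weighted average: μ_n = (τ₀μ₀ + τ_data·x̄)/(τ₀+τ_data), with τ₀=1/σ₀² and τ_data=n/σ².
Here τ₀ = 1/44.3 = 0.022573 and τ_data = 26/40.2 = 0.646766, so τ_n = 0.669339.
Rearranging for μ₀: μ₀ = (μ_n·τ_n − τ_data·x̄)/τ₀ = (5.3661·0.669339 − 0.646766·5.7) / 0.022573 = -0.094826/0.022573 ≈ -4.2.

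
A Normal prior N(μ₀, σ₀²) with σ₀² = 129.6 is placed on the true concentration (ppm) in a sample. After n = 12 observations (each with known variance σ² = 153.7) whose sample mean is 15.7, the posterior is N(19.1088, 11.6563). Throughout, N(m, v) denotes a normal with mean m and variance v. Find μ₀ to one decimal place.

μ₀ = 53.6

With known observation variance, the Normal–Normal posterior has precision τ_n = τ₀ + n/σ² and mean μ_n = (τ₀μ₀ + (n/σ²)x̄)/τ_n.
Here τ₀ = 1/129.6 = 0.007716 and τ_data = 12/153.7 = 0.078074, so τ_n = 0.085790.
Rearranging for μ₀: μ₀ = (μ_n·τ_n − τ_data·x̄)/τ₀ = (19.1088·0.085790 − 0.078074·15.7) / 0.007716 = 0.413582/0.007716 ≈ 53.6.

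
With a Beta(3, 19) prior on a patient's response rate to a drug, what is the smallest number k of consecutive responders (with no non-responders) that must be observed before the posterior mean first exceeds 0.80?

After k responders and 0 non-responders the posterior is Beta(3+k, 19), with mean (3+k)/(3+19+k).
Set (3+k)/(22+k) > 0.80 and solve: k > (0.80·22 − 3)/(1 − 0.80) = 73.000.
The smallest integer exceeding 73.000 is 74, and checking k=74: (77)/(96) = 0.8021 > 0.80.

k = 74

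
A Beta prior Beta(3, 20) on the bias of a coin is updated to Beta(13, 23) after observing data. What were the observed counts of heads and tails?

A Beta(α, β) prior with s successes and f failures in binomial data gives a Beta(α+s, β+f) posterior.
Match parameters: s=13−3=10, f=23−20=3.

10 heads and 3 tails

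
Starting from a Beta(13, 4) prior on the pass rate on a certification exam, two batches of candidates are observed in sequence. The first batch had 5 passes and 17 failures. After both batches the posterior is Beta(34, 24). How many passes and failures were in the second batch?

Sequential conjugate updates are equivalent to a single update on the pooled data, so total successes = posterior α − prior α and total failures = posterior β − prior β.
Total across both batches: 34−13=21 passes, 24−4=20 failures.
Subtract the first batch: 21−5=16 passes and 20−17=3 failures.

16 passes and 3 failures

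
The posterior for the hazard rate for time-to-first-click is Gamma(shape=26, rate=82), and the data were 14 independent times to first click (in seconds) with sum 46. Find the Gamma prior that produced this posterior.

Gamma–exponential conjugacy: posterior shape = α + n, posterior rate = β + Σtᵢ.
So α = 26 − 14 = 12 and β = 82 − 46 = 36.

Gamma(shape=12, rate=36)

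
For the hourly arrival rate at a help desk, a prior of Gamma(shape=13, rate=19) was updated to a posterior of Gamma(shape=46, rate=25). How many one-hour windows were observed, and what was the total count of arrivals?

n = 6 one-hour windows with total 33 arrivals

A Gamma(α, β) prior (rate parametrization) on a Poisson rate with n observations summing to S gives posterior Gamma(α+S, β+n).
Matching: Σxᵢ = 46 − 13 = 33 and n = 25 − 19 = 6.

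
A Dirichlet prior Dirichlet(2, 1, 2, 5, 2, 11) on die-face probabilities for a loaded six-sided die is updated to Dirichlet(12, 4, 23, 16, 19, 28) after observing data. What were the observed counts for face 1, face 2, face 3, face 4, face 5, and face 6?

For a Dirichlet(α) prior with multinomial counts c, the posterior is Dirichlet(α + c) componentwise.
Counts are posterior − prior componentwise: 12−2=10, 4−1=3, 23−2=21, 16−5=11, 19−2=17, 28−11=17.

counts (10, 3, 21, 11, 17, 17)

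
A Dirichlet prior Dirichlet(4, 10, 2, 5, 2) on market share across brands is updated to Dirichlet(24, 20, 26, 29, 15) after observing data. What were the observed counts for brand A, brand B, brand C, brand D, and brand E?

counts (20, 10, 24, 24, 13)

For a Dirichlet(α) prior with multinomial counts c, the posterior is Dirichlet(α + c) componentwise.
Counts are posterior − prior componentwise: 24−4=20, 20−10=10, 26−2=24, 29−5=24, 15−2=13.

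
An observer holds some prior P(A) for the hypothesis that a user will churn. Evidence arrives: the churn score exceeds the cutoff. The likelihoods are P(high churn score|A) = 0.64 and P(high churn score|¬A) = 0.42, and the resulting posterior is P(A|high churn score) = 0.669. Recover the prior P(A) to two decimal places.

In odds form, posterior odds = prior odds × likelihood ratio, so prior odds = posterior odds ÷ LR.
Posterior odds = 0.669/(1−0.669) = 2.0211. LR = 0.64/0.42 = 1.5238.
Prior odds = 2.0211/1.5238 = 1.3264, so P(A) = 1.3264/(1+1.3264) ≈ 0.57.

P(A) = 0.57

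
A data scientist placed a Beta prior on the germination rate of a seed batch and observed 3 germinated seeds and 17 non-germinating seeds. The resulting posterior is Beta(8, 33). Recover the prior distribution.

Beta(5, 16)

Under Beta–binomial conjugacy the posterior parameters are (α+s, β+f).
So α = 8 − 3 = 5 and β = 33 − 17 = 16.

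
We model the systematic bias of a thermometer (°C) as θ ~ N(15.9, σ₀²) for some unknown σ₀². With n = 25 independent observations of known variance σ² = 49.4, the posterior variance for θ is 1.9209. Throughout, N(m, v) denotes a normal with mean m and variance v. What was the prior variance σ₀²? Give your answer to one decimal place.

σ₀² = 68.9

For the Normal–Normal model with known σ², precisions add: τ_n = τ₀ + n/σ².
So 1/σ₀² = 1/1.9209 − 25/49.4 = 0.520589 − 0.506073 = 0.014516.
Hence σ₀² = 1/0.014516 ≈ 68.9.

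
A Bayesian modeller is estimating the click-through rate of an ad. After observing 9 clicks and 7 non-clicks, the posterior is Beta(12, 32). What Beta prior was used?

Beta(3, 25)

A Beta(a, b) prior with s successes and f failures in binomial data gives a Beta(a+s, b+f) posterior.
So a = 12 − 9 = 3 and b = 32 − 7 = 25.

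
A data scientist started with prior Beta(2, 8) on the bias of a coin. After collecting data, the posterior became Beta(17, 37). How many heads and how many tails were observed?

15 heads and 29 tails

A Beta(α, β) prior with s successes and f failures in binomial data gives a Beta(α+s, β+f) posterior.
Match parameters: s=17−2=15, f=37−8=29.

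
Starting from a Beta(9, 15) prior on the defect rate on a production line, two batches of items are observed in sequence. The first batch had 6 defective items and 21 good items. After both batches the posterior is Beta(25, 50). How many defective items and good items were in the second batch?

Because Beta–binomial updating is additive in the counts, the combined data contributed (α_post−α_prior, β_post−β_prior) successes and failures.
Total across both batches: 25−9=16 defective items, 50−15=35 good items.
Subtract the first batch: 16−6=10 defective items and 35−21=14 good items.

10 defective items and 14 good items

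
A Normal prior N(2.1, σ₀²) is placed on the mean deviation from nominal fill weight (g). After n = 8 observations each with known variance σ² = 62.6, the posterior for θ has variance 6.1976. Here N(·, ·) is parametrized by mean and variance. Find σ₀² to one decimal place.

Posterior precision equals prior precision plus data precision: 1/σ_n² = 1/σ₀² + n/σ².
So 1/σ₀² = 1/6.1976 − 8/62.6 = 0.161353 − 0.127796 = 0.033557.
Hence σ₀² = 1/0.033557 ≈ 29.8.

σ₀² = 29.8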